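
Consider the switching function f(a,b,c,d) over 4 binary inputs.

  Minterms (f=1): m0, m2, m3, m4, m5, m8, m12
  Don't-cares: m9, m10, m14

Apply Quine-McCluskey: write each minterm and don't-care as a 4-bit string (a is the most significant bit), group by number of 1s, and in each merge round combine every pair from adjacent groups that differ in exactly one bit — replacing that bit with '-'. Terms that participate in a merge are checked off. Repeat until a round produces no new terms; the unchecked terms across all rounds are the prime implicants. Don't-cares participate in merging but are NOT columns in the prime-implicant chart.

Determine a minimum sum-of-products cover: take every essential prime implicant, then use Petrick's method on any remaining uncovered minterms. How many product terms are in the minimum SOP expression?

[col 0] 0000*, 0010*, 0011*, 0100*, 0101*, 1000*, 1001*, 1010*, 1100*, 1110*
[col 1] -000*, -010*, -100*, 0-00*, 00-0*, 001-, 010-, 1-00*, 1-10*, 10-0*, 100-, 11-0*
[col 2] --00, -0-0, 1--0
Prime implicants: --00, -0-0, 001-, 010-, 1--0, 100-
PI chart (minterm → PIs covering it):
  0 | --00,-0-0
  2 | -0-0,001-
  3 | 001-  (sole → essential)
  4 | --00,010-
  5 | 010-  (sole → essential)
  8 | --00,-0-0,1--0,100-
  12 | --00,1--0
Essential prime implicants: 001-, 010-
Petrick residual → --00
Minimum SOP uses 3 PIs: c'd' + a'b'c + a'bc'

3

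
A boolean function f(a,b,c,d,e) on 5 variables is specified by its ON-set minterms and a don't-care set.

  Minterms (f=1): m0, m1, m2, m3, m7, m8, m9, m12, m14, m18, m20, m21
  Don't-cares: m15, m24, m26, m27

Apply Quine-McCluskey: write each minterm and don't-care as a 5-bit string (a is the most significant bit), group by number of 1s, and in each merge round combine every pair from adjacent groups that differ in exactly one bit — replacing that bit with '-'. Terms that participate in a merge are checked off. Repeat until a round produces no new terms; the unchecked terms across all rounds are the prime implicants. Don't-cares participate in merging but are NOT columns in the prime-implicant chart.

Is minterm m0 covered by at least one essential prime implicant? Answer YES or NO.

size-2^0 implicants → 00000(✓)  00001(✓)  00010(✓)  00011(✓)  00111(✓)  01000(✓)  01001(✓)  01100(✓)  01110(✓)  01111(✓)  10010(✓)  10100(✓)  10101(✓)  11000(✓)  11010(✓)  11011(✓)
size-2^1 implicants → -0010  -1000  0-000(✓)  0-001(✓)  0-111  00-11  000-0(✓)  000-1(✓)  0000-(✓)  0001-(✓)  01-00  0100-(✓)  011-0  0111-  1-010  1010-  110-0  1101-
size-2^2 implicants → 0-00-  000--
Unchecked terms (primes): -0010, -1000, 0-00-, 0-111, 00-11, 000--, 01-00, 011-0, 0111-, 1-010, 1010-, 110-0, 1101-
Minterm coverage:
  m0 ⊆ 0-00-,000--
  m1 ⊆ 0-00-,000--
  m2 ⊆ -0010,000--
  m3 ⊆ 00-11,000--
  m7 ⊆ 0-111,00-11
  m8 ⊆ -1000,0-00-,01-00
  m9 ⊆ 0-00- [E]
  m12 ⊆ 01-00,011-0
  m14 ⊆ 011-0,0111-
  m18 ⊆ -0010,1-010
  m20 ⊆ 1010- [E]
  m21 ⊆ 1010- [E]
E = {0-00-, 1010-}

YES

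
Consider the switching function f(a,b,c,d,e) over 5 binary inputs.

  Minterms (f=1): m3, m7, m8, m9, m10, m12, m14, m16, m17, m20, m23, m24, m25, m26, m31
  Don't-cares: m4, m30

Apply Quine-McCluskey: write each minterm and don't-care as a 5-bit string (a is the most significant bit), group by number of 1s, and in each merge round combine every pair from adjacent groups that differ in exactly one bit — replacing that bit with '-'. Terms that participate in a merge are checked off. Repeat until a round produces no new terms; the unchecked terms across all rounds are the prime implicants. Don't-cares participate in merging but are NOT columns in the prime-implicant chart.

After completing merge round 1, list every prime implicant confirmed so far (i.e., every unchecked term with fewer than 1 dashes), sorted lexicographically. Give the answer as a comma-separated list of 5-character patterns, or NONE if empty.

[col 0] 00011*, 00100*, 00111*, 01000*, 01001*, 01010*, 01100*, 01110*, 10000*, 10001*, 10100*, 10111*, 11000*, 11001*, 11010*, 11110*, 11111*
[col 1] -0100, -0111, -1000*, -1001*, -1010*, -1110*, 0-100, 00-11, 01-00*, 01-10*, 010-0*, 0100-*, 011-0*, 1-000*, 1-001*, 1-111, 10-00, 1000-*, 11-10*, 110-0*, 1100-*, 1111-
[col 2] -1-10, -10-0, -100-, 01--0, 1-00-
Prime implicants: -0100, -0111, -1-10, -10-0, -100-, 0-100, 00-11, 01--0, 1-00-, 1-111, 10-00, 1111-

NONE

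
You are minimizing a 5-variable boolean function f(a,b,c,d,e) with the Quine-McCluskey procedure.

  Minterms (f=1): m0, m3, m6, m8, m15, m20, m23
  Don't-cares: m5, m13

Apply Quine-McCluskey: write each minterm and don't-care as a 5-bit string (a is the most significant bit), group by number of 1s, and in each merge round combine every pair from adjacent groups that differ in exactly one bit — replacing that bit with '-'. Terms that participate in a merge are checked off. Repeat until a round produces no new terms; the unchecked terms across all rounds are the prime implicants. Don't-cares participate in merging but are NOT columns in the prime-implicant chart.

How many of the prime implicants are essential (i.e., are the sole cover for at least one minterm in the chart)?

size-2^0 implicants → 00000(✓)  00011  00101(✓)  00110  01000(✓)  01101(✓)  01111(✓)  10100  10111
size-2^1 implicants → 0-000  0-101  011-1
Unchecked terms (primes): 0-000, 0-101, 00011, 00110, 011-1, 10100, 10111
Minterm coverage:
  m0 ⊆ 0-000 [E]
  m3 ⊆ 00011 [E]
  m6 ⊆ 00110 [E]
  m8 ⊆ 0-000 [E]
  m15 ⊆ 011-1 [E]
  m20 ⊆ 10100 [E]
  m23 ⊆ 10111 [E]
E = {0-000, 00011, 00110, 011-1, 10100, 10111}

6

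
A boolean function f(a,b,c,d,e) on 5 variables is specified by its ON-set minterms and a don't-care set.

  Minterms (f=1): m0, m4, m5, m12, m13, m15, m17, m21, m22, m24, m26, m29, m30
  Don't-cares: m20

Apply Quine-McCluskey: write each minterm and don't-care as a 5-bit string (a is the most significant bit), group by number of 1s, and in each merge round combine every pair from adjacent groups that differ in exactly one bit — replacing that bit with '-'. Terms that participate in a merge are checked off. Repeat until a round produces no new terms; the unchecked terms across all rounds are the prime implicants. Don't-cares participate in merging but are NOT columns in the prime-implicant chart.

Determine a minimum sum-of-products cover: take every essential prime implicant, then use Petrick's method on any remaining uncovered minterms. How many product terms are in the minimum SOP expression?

7

size-2^0 implicants → 00000(✓)  00100(✓)  00101(✓)  01100(✓)  01101(✓)  01111(✓)  10001(✓)  10100(✓)  10101(✓)  10110(✓)  11000(✓)  11010(✓)  11101(✓)  11110(✓)
size-2^1 implicants → -0100(✓)  -0101(✓)  -1101(✓)  0-100(✓)  0-101(✓)  00-00  0010-(✓)  011-1  0110-(✓)  1-101(✓)  1-110  10-01  101-0  1010-(✓)  11-10  110-0
size-2^2 implicants → --101  -010-  0-10-
Unchecked terms (primes): --101, -010-, 0-10-, 00-00, 011-1, 1-110, 10-01, 101-0, 11-10, 110-0
Minterm coverage:
  m0 ⊆ 00-00 [E]
  m4 ⊆ -010-,0-10-,00-00
  m5 ⊆ --101,-010-,0-10-
  m12 ⊆ 0-10- [E]
  m13 ⊆ --101,0-10-,011-1
  m15 ⊆ 011-1 [E]
  m17 ⊆ 10-01 [E]
  m21 ⊆ --101,-010-,10-01
  m22 ⊆ 1-110,101-0
  m24 ⊆ 110-0 [E]
  m26 ⊆ 11-10,110-0
  m29 ⊆ --101 [E]
  m30 ⊆ 1-110,11-10
E = {--101, 0-10-, 00-00, 011-1, 10-01, 110-0}
Petrick residual → 1-110
Cover = cd'e + a'cd' + a'b'd'e' + a'bce + acde' + ab'd'e + abc'e'  |cover|=7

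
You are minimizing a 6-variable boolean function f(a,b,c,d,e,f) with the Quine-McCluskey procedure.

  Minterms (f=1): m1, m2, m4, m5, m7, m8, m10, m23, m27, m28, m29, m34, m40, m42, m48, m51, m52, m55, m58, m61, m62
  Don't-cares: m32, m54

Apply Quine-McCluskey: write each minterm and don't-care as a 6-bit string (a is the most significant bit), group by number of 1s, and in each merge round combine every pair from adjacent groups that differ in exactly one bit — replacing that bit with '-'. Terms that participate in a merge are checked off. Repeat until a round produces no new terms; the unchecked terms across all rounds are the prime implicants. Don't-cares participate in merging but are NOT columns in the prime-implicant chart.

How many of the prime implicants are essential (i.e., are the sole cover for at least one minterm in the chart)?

8

size-2^0 implicants → 000001(✓)  000010(✓)  000100(✓)  000101(✓)  000111(✓)  001000(✓)  001010(✓)  010111(✓)  011011  011100(✓)  011101(✓)  100000(✓)  100010(✓)  101000(✓)  101010(✓)  110000(✓)  110011(✓)  110100(✓)  110110(✓)  110111(✓)  111010(✓)  111101(✓)  111110(✓)
size-2^1 implicants → -00010(✓)  -01000(✓)  -01010(✓)  -10111  -11101  0-0111  00-010(✓)  000-01  0001-1  00010-  0010-0(✓)  01110-  1-0000  1-1010  10-000(✓)  10-010(✓)  1000-0(✓)  1010-0(✓)  11-110  110-00  110-11  1101-0  11011-  111-10
size-2^2 implicants → -0-010  -010-0  10-0-0
Unchecked terms (primes): -0-010, -010-0, -10111, -11101, 0-0111, 000-01, 0001-1, 00010-, 011011, 01110-, 1-0000, 1-1010, 10-0-0, 11-110, 110-00, 110-11, 1101-0, 11011-, 111-10
Minterm coverage:
  m1 ⊆ 000-01 [E]
  m2 ⊆ -0-010 [E]
  m4 ⊆ 00010- [E]
  m5 ⊆ 000-01,0001-1,00010-
  m7 ⊆ 0-0111,0001-1
  m8 ⊆ -010-0 [E]
  m10 ⊆ -0-010,-010-0
  m23 ⊆ -10111,0-0111
  m27 ⊆ 011011 [E]
  m28 ⊆ 01110- [E]
  m29 ⊆ -11101,01110-
  m34 ⊆ -0-010,10-0-0
  m40 ⊆ -010-0,10-0-0
  m42 ⊆ -0-010,-010-0,1-1010,10-0-0
  m48 ⊆ 1-0000,110-00
  m51 ⊆ 110-11 [E]
  m52 ⊆ 110-00,1101-0
  m55 ⊆ -10111,110-11,11011-
  m58 ⊆ 1-1010,111-10
  m61 ⊆ -11101 [E]
  m62 ⊆ 11-110,111-10
E = {-0-010, -010-0, -11101, 000-01, 00010-, 011011, 01110-, 110-11}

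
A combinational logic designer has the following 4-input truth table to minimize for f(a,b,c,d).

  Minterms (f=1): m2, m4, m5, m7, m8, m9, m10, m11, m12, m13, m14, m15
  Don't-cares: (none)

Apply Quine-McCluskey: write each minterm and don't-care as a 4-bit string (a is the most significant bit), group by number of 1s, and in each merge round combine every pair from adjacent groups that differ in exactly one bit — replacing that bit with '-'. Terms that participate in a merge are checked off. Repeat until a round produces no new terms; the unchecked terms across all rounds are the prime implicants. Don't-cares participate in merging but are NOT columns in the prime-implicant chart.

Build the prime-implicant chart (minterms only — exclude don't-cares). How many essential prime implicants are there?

size-2^0 implicants → 0010(✓)  0100(✓)  0101(✓)  0111(✓)  1000(✓)  1001(✓)  1010(✓)  1011(✓)  1100(✓)  1101(✓)  1110(✓)  1111(✓)
size-2^1 implicants → -010  -100(✓)  -101(✓)  -111(✓)  01-1(✓)  010-(✓)  1-00(✓)  1-01(✓)  1-10(✓)  1-11(✓)  10-0(✓)  10-1(✓)  100-(✓)  101-(✓)  11-0(✓)  11-1(✓)  110-(✓)  111-(✓)
size-2^2 implicants → -1-1  -10-  1--0(✓)  1--1(✓)  1-0-(✓)  1-1-(✓)  10--(✓)  11--(✓)
size-2^3 implicants → 1---
Unchecked terms (primes): -010, -1-1, -10-, 1---
Minterm coverage:
  m2 ⊆ -010 [E]
  m4 ⊆ -10- [E]
  m5 ⊆ -1-1,-10-
  m7 ⊆ -1-1 [E]
  m8 ⊆ 1--- [E]
  m9 ⊆ 1--- [E]
  m10 ⊆ -010,1---
  m11 ⊆ 1--- [E]
  m12 ⊆ -10-,1---
  m13 ⊆ -1-1,-10-,1---
  m14 ⊆ 1--- [E]
  m15 ⊆ -1-1,1---
E = {-010, -1-1, -10-, 1---}

4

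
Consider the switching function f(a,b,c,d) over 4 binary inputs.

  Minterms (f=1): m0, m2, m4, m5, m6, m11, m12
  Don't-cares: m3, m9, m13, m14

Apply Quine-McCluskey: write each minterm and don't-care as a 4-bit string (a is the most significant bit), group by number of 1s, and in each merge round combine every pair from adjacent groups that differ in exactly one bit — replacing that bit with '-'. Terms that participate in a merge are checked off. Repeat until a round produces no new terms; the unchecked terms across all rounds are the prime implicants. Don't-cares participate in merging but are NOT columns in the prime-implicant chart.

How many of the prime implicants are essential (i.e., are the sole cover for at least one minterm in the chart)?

size-2^0 implicants → 0000(✓)  0010(✓)  0011(✓)  0100(✓)  0101(✓)  0110(✓)  1001(✓)  1011(✓)  1100(✓)  1101(✓)  1110(✓)
size-2^1 implicants → -011  -100(✓)  -101(✓)  -110(✓)  0-00(✓)  0-10(✓)  00-0(✓)  001-  01-0(✓)  010-(✓)  1-01  10-1  11-0(✓)  110-(✓)
size-2^2 implicants → -1-0  -10-  0--0
Unchecked terms (primes): -011, -1-0, -10-, 0--0, 001-, 1-01, 10-1
Minterm coverage:
  m0 ⊆ 0--0 [E]
  m2 ⊆ 0--0,001-
  m4 ⊆ -1-0,-10-,0--0
  m5 ⊆ -10- [E]
  m6 ⊆ -1-0,0--0
  m11 ⊆ -011,10-1
  m12 ⊆ -1-0,-10-
E = {-10-, 0--0}

2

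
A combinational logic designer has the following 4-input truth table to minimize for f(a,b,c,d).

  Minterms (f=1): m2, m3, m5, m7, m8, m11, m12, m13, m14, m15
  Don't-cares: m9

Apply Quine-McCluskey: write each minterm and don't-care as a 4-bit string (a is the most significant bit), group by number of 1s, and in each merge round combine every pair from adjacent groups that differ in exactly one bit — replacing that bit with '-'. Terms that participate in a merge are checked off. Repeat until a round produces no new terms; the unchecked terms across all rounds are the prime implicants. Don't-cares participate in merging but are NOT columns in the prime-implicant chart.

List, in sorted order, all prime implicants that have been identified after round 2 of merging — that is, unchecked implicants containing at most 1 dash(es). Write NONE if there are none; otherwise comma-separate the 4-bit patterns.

size-2^0 implicants → 0010(✓)  0011(✓)  0101(✓)  0111(✓)  1000(✓)  1001(✓)  1011(✓)  1100(✓)  1101(✓)  1110(✓)  1111(✓)
size-2^1 implicants → -011(✓)  -101(✓)  -111(✓)  0-11(✓)  001-  01-1(✓)  1-00(✓)  1-01(✓)  1-11(✓)  10-1(✓)  100-(✓)  11-0(✓)  11-1(✓)  110-(✓)  111-(✓)
size-2^2 implicants → --11  -1-1  1--1  1-0-  11--
Unchecked terms (primes): --11, -1-1, 001-, 1--1, 1-0-, 11--

001-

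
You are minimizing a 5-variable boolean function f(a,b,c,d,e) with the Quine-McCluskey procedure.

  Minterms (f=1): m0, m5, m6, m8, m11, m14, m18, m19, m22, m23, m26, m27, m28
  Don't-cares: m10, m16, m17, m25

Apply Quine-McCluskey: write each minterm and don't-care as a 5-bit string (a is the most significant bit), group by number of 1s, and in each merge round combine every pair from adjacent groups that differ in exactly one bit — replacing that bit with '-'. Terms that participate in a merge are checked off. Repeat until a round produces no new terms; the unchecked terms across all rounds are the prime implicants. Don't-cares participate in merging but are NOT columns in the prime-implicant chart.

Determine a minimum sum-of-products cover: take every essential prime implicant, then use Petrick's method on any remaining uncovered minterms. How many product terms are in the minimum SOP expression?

Round 0: 00000✓ 00101 00110✓ 01000✓ 01010✓ 01011✓ 01110✓ 10000✓ 10001✓ 10010✓ 10011✓ 10110✓ 10111✓ 11001✓ 11010✓ 11011✓ 11100
Round 1: -0000 -0110 -1010✓ -1011✓ 0-000 0-110 01-10 010-0 0101-✓ 1-001✓ 1-010✓ 1-011✓ 10-10✓ 10-11✓ 100-0✓ 100-1✓ 1000-✓ 1001-✓ 1011-✓ 110-1✓ 1101-✓
Round 2: -101- 1-0-1 1-01- 10-1- 100--
PIs = {-0000, -0110, -101-, 0-000, 0-110, 00101, 01-10, 010-0, 1-0-1, 1-01-, 10-1-, 100--, 11100}
Coverage chart:
  m0: -0000,0-000
  m5: 00101 ←essential
  m6: -0110,0-110
  m8: 0-000,010-0
  m11: -101- ←essential
  m14: 0-110,01-10
  m18: 1-01-,10-1-,100--
  m19: 1-0-1,1-01-,10-1-,100--
  m22: -0110,10-1-
  m23: 10-1- ←essential
  m26: -101-,1-01-
  m27: -101-,1-0-1,1-01-
  m28: 11100 ←essential
Essential: -101-, 00101, 10-1-, 11100
Petrick residual → 0-000, 0-110
Min cover (6 terms): bc'd + a'c'd'e' + a'cde' + a'b'cd'e + ab'd + abcd'e'

6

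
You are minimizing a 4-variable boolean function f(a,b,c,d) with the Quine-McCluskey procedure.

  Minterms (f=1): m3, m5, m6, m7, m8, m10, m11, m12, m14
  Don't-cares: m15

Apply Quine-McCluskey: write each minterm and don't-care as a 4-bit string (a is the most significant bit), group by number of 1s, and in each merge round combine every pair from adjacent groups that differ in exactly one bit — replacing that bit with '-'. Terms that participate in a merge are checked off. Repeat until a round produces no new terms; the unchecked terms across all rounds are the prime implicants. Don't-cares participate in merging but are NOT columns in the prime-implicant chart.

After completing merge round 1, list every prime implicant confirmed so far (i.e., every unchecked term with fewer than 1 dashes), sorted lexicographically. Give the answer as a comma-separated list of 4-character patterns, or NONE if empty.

[col 0] 0011*, 0101*, 0110*, 0111*, 1000*, 1010*, 1011*, 1100*, 1110*, 1111*
[col 1] -011*, -110*, -111*, 0-11*, 01-1, 011-*, 1-00*, 1-10*, 1-11*, 10-0*, 101-*, 11-0*, 111-*
[col 2] --11, -11-, 1--0, 1-1-
Prime implicants: --11, -11-, 01-1, 1--0, 1-1-

NONE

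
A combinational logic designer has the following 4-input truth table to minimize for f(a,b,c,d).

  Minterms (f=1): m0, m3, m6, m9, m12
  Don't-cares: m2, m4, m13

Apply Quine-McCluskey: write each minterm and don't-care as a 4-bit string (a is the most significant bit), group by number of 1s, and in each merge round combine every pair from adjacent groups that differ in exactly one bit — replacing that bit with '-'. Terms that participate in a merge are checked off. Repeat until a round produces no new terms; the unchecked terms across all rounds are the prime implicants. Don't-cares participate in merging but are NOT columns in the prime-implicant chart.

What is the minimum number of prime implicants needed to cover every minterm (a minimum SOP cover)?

4

[col 0] 0000*, 0010*, 0011*, 0100*, 0110*, 1001*, 1100*, 1101*
[col 1] -100, 0-00*, 0-10*, 00-0*, 001-, 01-0*, 1-01, 110-
[col 2] 0--0
Prime implicants: -100, 0--0, 001-, 1-01, 110-
PI chart (minterm → PIs covering it):
  0 | 0--0  (sole → essential)
  3 | 001-  (sole → essential)
  6 | 0--0  (sole → essential)
  9 | 1-01  (sole → essential)
  12 | -100,110-
Essential prime implicants: 0--0, 001-, 1-01
Petrick residual → -100
Minimum SOP uses 4 PIs: bc'd' + a'd' + a'b'c + ac'd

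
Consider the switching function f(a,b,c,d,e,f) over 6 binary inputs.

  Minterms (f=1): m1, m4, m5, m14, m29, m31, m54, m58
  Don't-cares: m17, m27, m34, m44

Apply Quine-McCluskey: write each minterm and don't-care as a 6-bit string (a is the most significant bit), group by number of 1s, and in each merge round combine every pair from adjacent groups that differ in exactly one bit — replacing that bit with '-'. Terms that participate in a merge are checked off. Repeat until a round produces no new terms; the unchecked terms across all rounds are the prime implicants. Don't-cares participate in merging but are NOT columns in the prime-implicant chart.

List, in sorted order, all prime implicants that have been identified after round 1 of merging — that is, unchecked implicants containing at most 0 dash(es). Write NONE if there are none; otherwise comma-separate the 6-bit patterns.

[col 0] 000001*, 000100*, 000101*, 001110, 010001*, 011011*, 011101*, 011111*, 100010, 101100, 110110, 111010
[col 1] 0-0001, 000-01, 00010-, 011-11, 0111-1
Prime implicants: 0-0001, 000-01, 00010-, 001110, 011-11, 0111-1, 100010, 101100, 110110, 111010

001110, 100010, 101100, 110110, 111010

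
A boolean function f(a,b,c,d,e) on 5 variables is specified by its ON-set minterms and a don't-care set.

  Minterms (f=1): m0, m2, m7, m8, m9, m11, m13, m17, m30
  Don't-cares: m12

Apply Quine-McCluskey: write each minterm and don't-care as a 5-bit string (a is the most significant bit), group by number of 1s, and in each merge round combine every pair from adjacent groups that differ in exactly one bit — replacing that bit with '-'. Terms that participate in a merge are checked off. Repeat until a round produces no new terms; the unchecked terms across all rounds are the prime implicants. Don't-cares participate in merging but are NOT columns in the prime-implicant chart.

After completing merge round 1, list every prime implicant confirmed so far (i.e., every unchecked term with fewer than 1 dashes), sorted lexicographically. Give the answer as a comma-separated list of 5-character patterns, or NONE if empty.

00111, 10001, 11110

[col 0] 00000*, 00010*, 00111, 01000*, 01001*, 01011*, 01100*, 01101*, 10001, 11110
[col 1] 0-000, 000-0, 01-00*, 01-01*, 010-1, 0100-*, 0110-*
[col 2] 01-0-
Prime implicants: 0-000, 000-0, 00111, 01-0-, 010-1, 10001, 11110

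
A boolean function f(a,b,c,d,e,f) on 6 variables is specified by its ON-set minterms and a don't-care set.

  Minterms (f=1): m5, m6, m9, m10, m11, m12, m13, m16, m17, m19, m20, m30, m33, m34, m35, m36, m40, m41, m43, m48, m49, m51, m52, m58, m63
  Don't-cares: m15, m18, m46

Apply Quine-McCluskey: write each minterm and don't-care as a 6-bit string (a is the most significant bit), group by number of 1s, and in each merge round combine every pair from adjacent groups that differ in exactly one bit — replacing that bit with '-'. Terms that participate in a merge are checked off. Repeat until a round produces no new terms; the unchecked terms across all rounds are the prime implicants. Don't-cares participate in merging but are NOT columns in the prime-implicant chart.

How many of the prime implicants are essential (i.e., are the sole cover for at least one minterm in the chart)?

size-2^0 implicants → 000101(✓)  000110  001001(✓)  001010(✓)  001011(✓)  001100(✓)  001101(✓)  001111(✓)  010000(✓)  010001(✓)  010010(✓)  010011(✓)  010100(✓)  011110  100001(✓)  100010(✓)  100011(✓)  100100(✓)  101000(✓)  101001(✓)  101011(✓)  101110  110000(✓)  110001(✓)  110011(✓)  110100(✓)  111010  111111
size-2^1 implicants → -01001(✓)  -01011(✓)  -10000(✓)  -10001(✓)  -10011(✓)  -10100(✓)  00-101  001-01(✓)  001-11(✓)  0010-1(✓)  00101-  0011-1(✓)  00110-  010-00(✓)  0100-0(✓)  0100-1(✓)  01000-(✓)  01001-(✓)  1-0001(✓)  1-0011(✓)  1-0100  10-001(✓)  10-011(✓)  1000-1(✓)  10001-  1010-1(✓)  10100-  110-00(✓)  1100-1(✓)  11000-(✓)
size-2^2 implicants → -010-1  -10-00  -100-1  -1000-  001--1  0100--  1-00-1  10-0-1
Unchecked terms (primes): -010-1, -10-00, -100-1, -1000-, 00-101, 000110, 001--1, 00101-, 00110-, 0100--, 011110, 1-00-1, 1-0100, 10-0-1, 10001-, 10100-, 101110, 111010, 111111
Minterm coverage:
  m5 ⊆ 00-101 [E]
  m6 ⊆ 000110 [E]
  m9 ⊆ -010-1,001--1
  m10 ⊆ 00101- [E]
  m11 ⊆ -010-1,001--1,00101-
  m12 ⊆ 00110- [E]
  m13 ⊆ 00-101,001--1,00110-
  m16 ⊆ -10-00,-1000-,0100--
  m17 ⊆ -100-1,-1000-,0100--
  m19 ⊆ -100-1,0100--
  m20 ⊆ -10-00 [E]
  m30 ⊆ 011110 [E]
  m33 ⊆ 1-00-1,10-0-1
  m34 ⊆ 10001- [E]
  m35 ⊆ 1-00-1,10-0-1,10001-
  m36 ⊆ 1-0100 [E]
  m40 ⊆ 10100- [E]
  m41 ⊆ -010-1,10-0-1,10100-
  m43 ⊆ -010-1,10-0-1
  m48 ⊆ -10-00,-1000-
  m49 ⊆ -100-1,-1000-,1-00-1
  m51 ⊆ -100-1,1-00-1
  m52 ⊆ -10-00,1-0100
  m58 ⊆ 111010 [E]
  m63 ⊆ 111111 [E]
E = {-10-00, 00-101, 000110, 00101-, 00110-, 011110, 1-0100, 10001-, 10100-, 111010, 111111}

11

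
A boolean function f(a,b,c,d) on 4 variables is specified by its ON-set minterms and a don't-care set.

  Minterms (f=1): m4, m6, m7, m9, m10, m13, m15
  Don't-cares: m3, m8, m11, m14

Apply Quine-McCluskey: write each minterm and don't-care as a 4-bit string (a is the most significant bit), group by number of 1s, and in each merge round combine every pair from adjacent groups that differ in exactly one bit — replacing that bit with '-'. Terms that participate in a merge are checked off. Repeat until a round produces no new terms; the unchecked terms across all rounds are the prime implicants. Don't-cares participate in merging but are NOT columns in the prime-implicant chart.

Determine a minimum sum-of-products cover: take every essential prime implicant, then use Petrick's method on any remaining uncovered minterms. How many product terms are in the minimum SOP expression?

4

size-2^0 implicants → 0011(✓)  0100(✓)  0110(✓)  0111(✓)  1000(✓)  1001(✓)  1010(✓)  1011(✓)  1101(✓)  1110(✓)  1111(✓)
size-2^1 implicants → -011(✓)  -110(✓)  -111(✓)  0-11(✓)  01-0  011-(✓)  1-01(✓)  1-10(✓)  1-11(✓)  10-0(✓)  10-1(✓)  100-(✓)  101-(✓)  11-1(✓)  111-(✓)
size-2^2 implicants → --11  -11-  1--1  1-1-  10--
Unchecked terms (primes): --11, -11-, 01-0, 1--1, 1-1-, 10--
Minterm coverage:
  m4 ⊆ 01-0 [E]
  m6 ⊆ -11-,01-0
  m7 ⊆ --11,-11-
  m9 ⊆ 1--1,10--
  m10 ⊆ 1-1-,10--
  m13 ⊆ 1--1 [E]
  m15 ⊆ --11,-11-,1--1,1-1-
E = {01-0, 1--1}
Petrick residual → --11, 1-1-
Cover = cd + a'bd' + ad + ac  |cover|=4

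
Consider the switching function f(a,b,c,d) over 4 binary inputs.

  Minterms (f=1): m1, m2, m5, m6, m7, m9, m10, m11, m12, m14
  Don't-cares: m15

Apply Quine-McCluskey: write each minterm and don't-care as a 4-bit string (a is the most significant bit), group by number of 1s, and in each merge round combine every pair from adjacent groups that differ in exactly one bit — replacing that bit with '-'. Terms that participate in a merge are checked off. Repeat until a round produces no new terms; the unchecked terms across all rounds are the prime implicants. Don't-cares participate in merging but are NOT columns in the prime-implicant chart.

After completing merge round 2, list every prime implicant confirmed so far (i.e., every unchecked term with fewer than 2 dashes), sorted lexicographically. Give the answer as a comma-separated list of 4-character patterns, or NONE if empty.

Round 0: 0001✓ 0010✓ 0101✓ 0110✓ 0111✓ 1001✓ 1010✓ 1011✓ 1100✓ 1110✓ 1111✓
Round 1: -001 -010✓ -110✓ -111✓ 0-01 0-10✓ 01-1 011-✓ 1-10✓ 1-11✓ 10-1 101-✓ 11-0 111-✓
Round 2: --10 -11- 1-1-
PIs = {--10, -001, -11-, 0-01, 01-1, 1-1-, 10-1, 11-0}

-001, 0-01, 01-1, 10-1, 11-0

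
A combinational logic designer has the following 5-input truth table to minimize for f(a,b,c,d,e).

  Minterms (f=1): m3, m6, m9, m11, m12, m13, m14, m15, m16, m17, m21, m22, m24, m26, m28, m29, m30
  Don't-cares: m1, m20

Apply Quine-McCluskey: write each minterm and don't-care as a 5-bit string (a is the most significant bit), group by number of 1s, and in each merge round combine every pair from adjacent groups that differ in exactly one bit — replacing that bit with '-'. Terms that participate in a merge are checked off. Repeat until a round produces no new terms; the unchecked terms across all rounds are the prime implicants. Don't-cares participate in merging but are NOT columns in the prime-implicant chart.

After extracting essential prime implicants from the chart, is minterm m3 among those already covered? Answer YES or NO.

YES

Round 0: 00001✓ 00011✓ 00110✓ 01001✓ 01011✓ 01100✓ 01101✓ 01110✓ 01111✓ 10000✓ 10001✓ 10100✓ 10101✓ 10110✓ 11000✓ 11010✓ 11100✓ 11101✓ 11110✓
Round 1: -0001 -0110✓ -1100✓ -1101✓ -1110✓ 0-001✓ 0-011✓ 0-110✓ 000-1✓ 01-01✓ 01-11✓ 010-1✓ 011-0✓ 011-1✓ 0110-✓ 0111-✓ 1-000✓ 1-100✓ 1-101✓ 1-110✓ 10-00✓ 10-01✓ 1000-✓ 101-0✓ 1010-✓ 11-00✓ 11-10✓ 110-0✓ 111-0✓ 1110-✓
Round 2: --110 -11-0 -110- 0-0-1 01--1 011-- 1--00 1-1-0 1-10- 10-0- 11--0
PIs = {--110, -0001, -11-0, -110-, 0-0-1, 01--1, 011--, 1--00, 1-1-0, 1-10-, 10-0-, 11--0}
Coverage chart:
  m3: 0-0-1 ←essential
  m6: --110 ←essential
  m9: 0-0-1,01--1
  m11: 0-0-1,01--1
  m12: -11-0,-110-,011--
  m13: -110-,01--1,011--
  m14: --110,-11-0,011--
  m15: 01--1,011--
  m16: 1--00,10-0-
  m17: -0001,10-0-
  m21: 1-10-,10-0-
  m22: --110,1-1-0
  m24: 1--00,11--0
  m26: 11--0 ←essential
  m28: -11-0,-110-,1--00,1-1-0,1-10-,11--0
  m29: -110-,1-10-
  m30: --110,-11-0,1-1-0,11--0
Essential: --110, 0-0-1, 11--0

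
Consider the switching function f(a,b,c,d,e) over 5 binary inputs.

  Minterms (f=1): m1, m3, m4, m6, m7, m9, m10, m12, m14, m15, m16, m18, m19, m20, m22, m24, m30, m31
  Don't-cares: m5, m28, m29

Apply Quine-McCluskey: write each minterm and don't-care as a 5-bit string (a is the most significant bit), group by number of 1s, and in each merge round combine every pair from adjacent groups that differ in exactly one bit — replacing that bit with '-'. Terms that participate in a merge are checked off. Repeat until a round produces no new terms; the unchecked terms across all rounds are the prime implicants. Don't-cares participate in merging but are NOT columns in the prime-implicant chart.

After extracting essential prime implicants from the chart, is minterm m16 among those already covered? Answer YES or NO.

[col 0] 00001*, 00011*, 00100*, 00101*, 00110*, 00111*, 01001*, 01010*, 01100*, 01110*, 01111*, 10000*, 10010*, 10011*, 10100*, 10110*, 11000*, 11100*, 11101*, 11110*, 11111*
[col 1] -0011, -0100*, -0110*, -1100*, -1110*, -1111*, 0-001, 0-100*, 0-110*, 0-111*, 00-01*, 00-11*, 000-1*, 001-0*, 001-1*, 0010-*, 0011-*, 01-10, 011-0*, 0111-*, 1-000*, 1-100*, 1-110*, 10-00*, 10-10*, 100-0*, 1001-, 101-0*, 11-00*, 111-0*, 111-1*, 1110-*, 1111-*
[col 2] --100*, --110*, -01-0*, -11-0*, -111-, 0-1-0*, 0-11-, 00--1, 001--, 1--00, 1-1-0*, 10--0, 111--
[col 3] --1-0
Prime implicants: --1-0, -0011, -111-, 0-001, 0-11-, 00--1, 001--, 01-10, 1--00, 10--0, 1001-, 111--
PI chart (minterm → PIs covering it):
  1 | 0-001,00--1
  3 | -0011,00--1
  4 | --1-0,001--
  6 | --1-0,0-11-,001--
  7 | 0-11-,00--1,001--
  9 | 0-001  (sole → essential)
  10 | 01-10  (sole → essential)
  12 | --1-0  (sole → essential)
  14 | --1-0,-111-,0-11-,01-10
  15 | -111-,0-11-
  16 | 1--00,10--0
  18 | 10--0,1001-
  19 | -0011,1001-
  20 | --1-0,1--00,10--0
  22 | --1-0,10--0
  24 | 1--00  (sole → essential)
  30 | --1-0,-111-,111--
  31 | -111-,111--
Essential prime implicants: --1-0, 0-001, 01-10, 1--00

YES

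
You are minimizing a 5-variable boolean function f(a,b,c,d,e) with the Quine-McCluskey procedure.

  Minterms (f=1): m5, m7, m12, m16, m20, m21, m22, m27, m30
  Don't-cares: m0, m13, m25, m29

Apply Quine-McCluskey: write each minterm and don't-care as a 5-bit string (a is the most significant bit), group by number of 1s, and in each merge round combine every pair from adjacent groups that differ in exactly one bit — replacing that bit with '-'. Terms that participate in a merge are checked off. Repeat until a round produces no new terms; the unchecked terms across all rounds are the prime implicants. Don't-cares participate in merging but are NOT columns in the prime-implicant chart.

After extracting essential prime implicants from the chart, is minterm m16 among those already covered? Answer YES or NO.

NO

size-2^0 implicants → 00000(✓)  00101(✓)  00111(✓)  01100(✓)  01101(✓)  10000(✓)  10100(✓)  10101(✓)  10110(✓)  11001(✓)  11011(✓)  11101(✓)  11110(✓)
size-2^1 implicants → -0000  -0101(✓)  -1101(✓)  0-101(✓)  001-1  0110-  1-101(✓)  1-110  10-00  101-0  1010-  11-01  110-1
size-2^2 implicants → --101
Unchecked terms (primes): --101, -0000, 001-1, 0110-, 1-110, 10-00, 101-0, 1010-, 11-01, 110-1
Minterm coverage:
  m5 ⊆ --101,001-1
  m7 ⊆ 001-1 [E]
  m12 ⊆ 0110- [E]
  m16 ⊆ -0000,10-00
  m20 ⊆ 10-00,101-0,1010-
  m21 ⊆ --101,1010-
  m22 ⊆ 1-110,101-0
  m27 ⊆ 110-1 [E]
  m30 ⊆ 1-110 [E]
E = {001-1, 0110-, 1-110, 110-1}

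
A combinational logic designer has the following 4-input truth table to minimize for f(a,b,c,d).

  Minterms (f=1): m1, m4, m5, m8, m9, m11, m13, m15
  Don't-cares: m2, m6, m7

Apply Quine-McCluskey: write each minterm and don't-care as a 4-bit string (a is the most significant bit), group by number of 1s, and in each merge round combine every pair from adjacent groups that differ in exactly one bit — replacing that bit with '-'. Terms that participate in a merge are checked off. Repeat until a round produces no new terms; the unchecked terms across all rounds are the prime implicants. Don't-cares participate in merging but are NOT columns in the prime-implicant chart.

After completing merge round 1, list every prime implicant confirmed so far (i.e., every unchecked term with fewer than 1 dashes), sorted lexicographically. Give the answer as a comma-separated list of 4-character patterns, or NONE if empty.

[col 0] 0001*, 0010*, 0100*, 0101*, 0110*, 0111*, 1000*, 1001*, 1011*, 1101*, 1111*
[col 1] -001*, -101*, -111*, 0-01*, 0-10, 01-0*, 01-1*, 010-*, 011-*, 1-01*, 1-11*, 10-1*, 100-, 11-1*
[col 2] --01, -1-1, 01--, 1--1
Prime implicants: --01, -1-1, 0-10, 01--, 1--1, 100-

NONE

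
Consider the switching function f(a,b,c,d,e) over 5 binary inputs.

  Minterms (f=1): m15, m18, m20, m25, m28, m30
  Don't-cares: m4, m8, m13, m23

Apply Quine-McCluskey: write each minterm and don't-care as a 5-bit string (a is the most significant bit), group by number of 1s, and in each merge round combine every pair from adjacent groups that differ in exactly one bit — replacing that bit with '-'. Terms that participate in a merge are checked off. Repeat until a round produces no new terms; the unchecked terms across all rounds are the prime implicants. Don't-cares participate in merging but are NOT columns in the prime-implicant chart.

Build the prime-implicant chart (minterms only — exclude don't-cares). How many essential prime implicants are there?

4

[col 0] 00100*, 01000, 01101*, 01111*, 10010, 10100*, 10111, 11001, 11100*, 11110*
[col 1] -0100, 011-1, 1-100, 111-0
Prime implicants: -0100, 01000, 011-1, 1-100, 10010, 10111, 11001, 111-0
PI chart (minterm → PIs covering it):
  15 | 011-1  (sole → essential)
  18 | 10010  (sole → essential)
  20 | -0100,1-100
  25 | 11001  (sole → essential)
  28 | 1-100,111-0
  30 | 111-0  (sole → essential)
Essential prime implicants: 011-1, 10010, 11001, 111-0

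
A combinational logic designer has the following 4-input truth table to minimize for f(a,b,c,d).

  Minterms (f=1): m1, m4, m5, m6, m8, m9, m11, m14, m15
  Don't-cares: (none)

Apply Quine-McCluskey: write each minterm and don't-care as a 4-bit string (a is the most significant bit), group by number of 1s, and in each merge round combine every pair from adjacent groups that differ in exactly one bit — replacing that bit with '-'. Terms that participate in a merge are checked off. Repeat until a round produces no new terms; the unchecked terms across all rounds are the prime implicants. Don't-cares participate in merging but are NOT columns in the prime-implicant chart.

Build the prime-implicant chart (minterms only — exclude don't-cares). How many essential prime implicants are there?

1

[col 0] 0001*, 0100*, 0101*, 0110*, 1000*, 1001*, 1011*, 1110*, 1111*
[col 1] -001, -110, 0-01, 01-0, 010-, 1-11, 10-1, 100-, 111-
Prime implicants: -001, -110, 0-01, 01-0, 010-, 1-11, 10-1, 100-, 111-
PI chart (minterm → PIs covering it):
  1 | -001,0-01
  4 | 01-0,010-
  5 | 0-01,010-
  6 | -110,01-0
  8 | 100-  (sole → essential)
  9 | -001,10-1,100-
  11 | 1-11,10-1
  14 | -110,111-
  15 | 1-11,111-
Essential prime implicants: 100-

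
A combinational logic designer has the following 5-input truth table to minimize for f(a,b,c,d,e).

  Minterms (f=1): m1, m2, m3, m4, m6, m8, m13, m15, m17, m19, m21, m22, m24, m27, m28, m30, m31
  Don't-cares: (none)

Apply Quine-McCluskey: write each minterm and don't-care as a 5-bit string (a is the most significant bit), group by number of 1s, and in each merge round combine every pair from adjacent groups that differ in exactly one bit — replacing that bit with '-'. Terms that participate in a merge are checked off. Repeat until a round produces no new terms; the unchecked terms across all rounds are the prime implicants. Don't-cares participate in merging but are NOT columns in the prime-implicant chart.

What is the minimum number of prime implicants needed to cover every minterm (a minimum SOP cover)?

9

size-2^0 implicants → 00001(✓)  00010(✓)  00011(✓)  00100(✓)  00110(✓)  01000(✓)  01101(✓)  01111(✓)  10001(✓)  10011(✓)  10101(✓)  10110(✓)  11000(✓)  11011(✓)  11100(✓)  11110(✓)  11111(✓)
size-2^1 implicants → -0001(✓)  -0011(✓)  -0110  -1000  -1111  00-10  000-1(✓)  0001-  001-0  011-1  1-011  1-110  10-01  100-1(✓)  11-00  11-11  111-0  1111-
size-2^2 implicants → -00-1
Unchecked terms (primes): -00-1, -0110, -1000, -1111, 00-10, 0001-, 001-0, 011-1, 1-011, 1-110, 10-01, 11-00, 11-11, 111-0, 1111-
Minterm coverage:
  m1 ⊆ -00-1 [E]
  m2 ⊆ 00-10,0001-
  m3 ⊆ -00-1,0001-
  m4 ⊆ 001-0 [E]
  m6 ⊆ -0110,00-10,001-0
  m8 ⊆ -1000 [E]
  m13 ⊆ 011-1 [E]
  m15 ⊆ -1111,011-1
  m17 ⊆ -00-1,10-01
  m19 ⊆ -00-1,1-011
  m21 ⊆ 10-01 [E]
  m22 ⊆ -0110,1-110
  m24 ⊆ -1000,11-00
  m27 ⊆ 1-011,11-11
  m28 ⊆ 11-00,111-0
  m30 ⊆ 1-110,111-0,1111-
  m31 ⊆ -1111,11-11,1111-
E = {-00-1, -1000, 001-0, 011-1, 10-01}
Petrick residual → -0110, 00-10, 11-11, 111-0
Cover = b'c'e + b'cde' + bc'd'e' + a'b'de' + a'b'ce' + a'bce + ab'd'e + abde + abce'  |cover|=9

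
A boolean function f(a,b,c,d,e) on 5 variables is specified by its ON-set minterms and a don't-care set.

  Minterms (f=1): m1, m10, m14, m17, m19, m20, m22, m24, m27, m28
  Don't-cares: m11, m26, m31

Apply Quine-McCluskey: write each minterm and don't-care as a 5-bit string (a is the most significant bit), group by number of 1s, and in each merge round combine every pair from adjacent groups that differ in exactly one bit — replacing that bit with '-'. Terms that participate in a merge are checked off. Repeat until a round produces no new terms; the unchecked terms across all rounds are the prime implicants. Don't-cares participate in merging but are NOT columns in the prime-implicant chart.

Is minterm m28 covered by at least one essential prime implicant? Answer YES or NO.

Round 0: 00001✓ 01010✓ 01011✓ 01110✓ 10001✓ 10011✓ 10100✓ 10110✓ 11000✓ 11010✓ 11011✓ 11100✓ 11111✓
Round 1: -0001 -1010✓ -1011✓ 01-10 0101-✓ 1-011 1-100 100-1 101-0 11-00 11-11 110-0 1101-✓
Round 2: -101-
PIs = {-0001, -101-, 01-10, 1-011, 1-100, 100-1, 101-0, 11-00, 11-11, 110-0}
Coverage chart:
  m1: -0001 ←essential
  m10: -101-,01-10
  m14: 01-10 ←essential
  m17: -0001,100-1
  m19: 1-011,100-1
  m20: 1-100,101-0
  m22: 101-0 ←essential
  m24: 11-00,110-0
  m27: -101-,1-011,11-11
  m28: 1-100,11-00
Essential: -0001, 01-10, 101-0

NO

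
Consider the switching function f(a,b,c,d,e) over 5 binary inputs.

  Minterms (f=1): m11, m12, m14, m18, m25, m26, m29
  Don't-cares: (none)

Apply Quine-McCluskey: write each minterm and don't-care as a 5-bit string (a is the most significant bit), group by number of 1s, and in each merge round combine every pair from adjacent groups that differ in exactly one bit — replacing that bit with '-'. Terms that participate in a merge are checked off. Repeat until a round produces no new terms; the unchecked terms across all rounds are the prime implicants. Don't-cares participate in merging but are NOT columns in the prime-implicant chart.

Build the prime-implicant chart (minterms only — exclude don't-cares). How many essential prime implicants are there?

size-2^0 implicants → 01011  01100(✓)  01110(✓)  10010(✓)  11001(✓)  11010(✓)  11101(✓)
size-2^1 implicants → 011-0  1-010  11-01
Unchecked terms (primes): 01011, 011-0, 1-010, 11-01
Minterm coverage:
  m11 ⊆ 01011 [E]
  m12 ⊆ 011-0 [E]
  m14 ⊆ 011-0 [E]
  m18 ⊆ 1-010 [E]
  m25 ⊆ 11-01 [E]
  m26 ⊆ 1-010 [E]
  m29 ⊆ 11-01 [E]
E = {01011, 011-0, 1-010, 11-01}

4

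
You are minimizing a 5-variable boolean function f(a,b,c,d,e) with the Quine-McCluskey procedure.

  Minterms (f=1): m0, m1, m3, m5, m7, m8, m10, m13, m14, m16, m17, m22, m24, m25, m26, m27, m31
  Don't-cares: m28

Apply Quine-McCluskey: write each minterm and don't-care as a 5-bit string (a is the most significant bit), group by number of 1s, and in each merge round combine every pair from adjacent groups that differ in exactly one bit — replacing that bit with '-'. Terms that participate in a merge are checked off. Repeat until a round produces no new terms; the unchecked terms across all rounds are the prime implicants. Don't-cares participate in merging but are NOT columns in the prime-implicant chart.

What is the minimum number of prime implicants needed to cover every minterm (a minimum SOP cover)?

8

Round 0: 00000✓ 00001✓ 00011✓ 00101✓ 00111✓ 01000✓ 01010✓ 01101✓ 01110✓ 10000✓ 10001✓ 10110 11000✓ 11001✓ 11010✓ 11011✓ 11100✓ 11111✓
Round 1: -0000✓ -0001✓ -1000✓ -1010✓ 0-000✓ 0-101 00-01✓ 00-11✓ 000-1✓ 0000-✓ 001-1✓ 01-10 010-0✓ 1-000✓ 1-001✓ 1000-✓ 11-00 11-11 110-0✓ 110-1✓ 1100-✓ 1101-✓
Round 2: --000 -000- -10-0 00--1 1-00- 110--
PIs = {--000, -000-, -10-0, 0-101, 00--1, 01-10, 1-00-, 10110, 11-00, 11-11, 110--}
Coverage chart:
  m0: --000,-000-
  m1: -000-,00--1
  m3: 00--1 ←essential
  m5: 0-101,00--1
  m7: 00--1 ←essential
  m8: --000,-10-0
  m10: -10-0,01-10
  m13: 0-101 ←essential
  m14: 01-10 ←essential
  m16: --000,-000-,1-00-
  m17: -000-,1-00-
  m22: 10110 ←essential
  m24: --000,-10-0,1-00-,11-00,110--
  m25: 1-00-,110--
  m26: -10-0,110--
  m27: 11-11,110--
  m31: 11-11 ←essential
Essential: 0-101, 00--1, 01-10, 10110, 11-11
Petrick residual → --000, -000-, 110--
Min cover (8 terms): c'd'e' + b'c'd' + a'cd'e + a'b'e + a'bde' + ab'cde' + abde + abc'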